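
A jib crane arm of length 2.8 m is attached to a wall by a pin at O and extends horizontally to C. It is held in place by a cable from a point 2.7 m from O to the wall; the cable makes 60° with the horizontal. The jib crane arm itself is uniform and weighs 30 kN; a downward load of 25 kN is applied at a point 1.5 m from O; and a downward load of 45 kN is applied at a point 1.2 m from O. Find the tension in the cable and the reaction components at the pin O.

ΣM about O: T·sin60°·2.7 − 30·1.4 − 25·1.5 − 45·1.2 = 0 → T = 133.5/(2.7·0.866025) = 57.0936 ≈ 57.09 kN.
ΣF_x = 0: O_x − T·cos60° = 0 → O_x = 57.0936 × 0.5 = 28.55 kN.
ΣF_y = 0: O_y + T·sin60° − 30 − 25 − 45 = 0 → O_y = 100 − 57.0936 × 0.866025 = 50.56 kN.

T = 57.09 kN, O_x = 28.55 kN, O_y = 50.56 kN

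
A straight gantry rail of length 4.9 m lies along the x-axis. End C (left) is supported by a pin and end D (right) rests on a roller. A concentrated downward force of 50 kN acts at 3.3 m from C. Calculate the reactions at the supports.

C_x = 0, C_y = 16.33 kN, D_y = 33.67 kN

Moments about C: D_y·4.9 − 50·3.3 = 0 → D_y = 165/4.9 = 33.6735 ≈ 33.67 kN.
ΣF_y = 0: C_y + 33.6735 − 50 = 0 → C_y = 16.33 kN.
ΣF_x = 0: no horizontal applied forces, so C_x = 0.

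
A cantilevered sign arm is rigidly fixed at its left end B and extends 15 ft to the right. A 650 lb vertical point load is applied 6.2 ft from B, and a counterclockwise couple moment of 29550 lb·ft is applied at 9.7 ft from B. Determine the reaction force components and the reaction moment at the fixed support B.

B_x = 0, B_y = 650.0 lb, M_B = -25520 lb·ft

ΣF_x = 0: B_x = 0.
ΣF_y = 0: B_y − 650 = 0 → B_y = 650.0 lb.
ΣM about B: M_B − 650·6.2 + 29550 = 0 → M_B = -25520 lb·ft.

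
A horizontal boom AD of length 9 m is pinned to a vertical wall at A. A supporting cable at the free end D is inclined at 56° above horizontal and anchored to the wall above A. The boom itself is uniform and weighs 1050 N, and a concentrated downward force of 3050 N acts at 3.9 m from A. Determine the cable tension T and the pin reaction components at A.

ΣM about A: T·sin56°·9 − 1050·4.5 − 3050·3.9 = 0 → T = 16620/(9·0.829038) = 2227.48 ≈ 2227 N.
ΣF_x = 0: A_x − T·cos56° = 0 → A_x = 2227.48 × 0.559193 = 1246 N.
ΣF_y = 0: A_y + T·sin56° − 1050 − 3050 = 0 → A_y = 4100 − 2227.48 × 0.829038 = 2253 N.

T = 2227 N, A_x = 1246 N, A_y = 2253 N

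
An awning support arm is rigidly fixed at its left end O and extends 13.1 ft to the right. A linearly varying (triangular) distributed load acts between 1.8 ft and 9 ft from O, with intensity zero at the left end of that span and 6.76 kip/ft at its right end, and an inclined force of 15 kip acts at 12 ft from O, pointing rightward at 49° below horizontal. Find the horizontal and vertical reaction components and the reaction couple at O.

Resultant of the triangular load: ½ × 6.76 × 7.2 = 24.336 kip, acting at 6.6 ft from O (one-third of the span from the peak).
ΣF_x = 0: O_x + 15·cos49° = 0 → O_x = -9.841 kip.
ΣF_y = 0: O_y − ½·6.76·7.2 − 15·sin49° = 0 → O_y = 35.66 kip.
ΣM about O: M_O − (½·6.76·7.2)·6.6 − 15·sin49°·12 = 0 → M_O = 296.5 kip·ft.

O_x = -9.841 kip, O_y = 35.66 kip, M_O = 296.5 kip·ft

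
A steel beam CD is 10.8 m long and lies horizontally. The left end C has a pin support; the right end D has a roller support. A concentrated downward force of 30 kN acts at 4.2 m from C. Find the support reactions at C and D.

Moments about C: D_y·10.8 − 30·4.2 = 0 → D_y = 126/10.8 = 11.6667 ≈ 11.67 kN.
ΣF_y = 0: C_y + 11.6667 − 30 = 0 → C_y = 18.33 kN.
ΣF_x = 0: no horizontal applied forces, so C_x = 0.

C_x = 0, C_y = 18.33 kN, D_y = 11.67 kN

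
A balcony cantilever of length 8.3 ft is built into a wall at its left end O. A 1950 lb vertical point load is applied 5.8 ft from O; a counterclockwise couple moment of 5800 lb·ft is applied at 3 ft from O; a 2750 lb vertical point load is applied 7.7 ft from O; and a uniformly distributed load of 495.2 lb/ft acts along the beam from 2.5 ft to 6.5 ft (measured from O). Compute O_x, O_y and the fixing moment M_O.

Resultant of the distributed load: 495.2 × 4 = 1980.8 lb at 4.5 ft from O.
ΣF_x = 0: O_x = 0.
ΣF_y = 0: O_y − 1950 − 2750 − 495.2·4 = 0 → O_y = 6681 lb.
ΣM about O: M_O − 1950·5.8 + 5800 − 2750·7.7 − (495.2·4)·4.5 = 0 → M_O = 35600 lb·ft.

O_x = 0, O_y = 6681 lb, M_O = 35600 lb·ft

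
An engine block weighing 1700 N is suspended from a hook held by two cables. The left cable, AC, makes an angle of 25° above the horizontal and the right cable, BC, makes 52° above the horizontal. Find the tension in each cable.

ΣF_x = 0: −T_AC·cos25° + T_BC·cos52° = 0 → T_BC = 1.47209·T_AC.
ΣF_y = 0: T_AC·sin25° + T_BC·sin52° = 1700.
Substitute: T_AC·(0.422618 + 1.47209·0.788011) = 1700 → T_AC = 1074.15 ≈ 1074 N.
Then T_BC = 1.47209 × 1074.15 = 1581 N.

T_AC = 1074 N, T_BC = 1581 N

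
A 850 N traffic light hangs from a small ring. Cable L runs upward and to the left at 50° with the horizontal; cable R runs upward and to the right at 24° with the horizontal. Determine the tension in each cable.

ΣF_x = 0: −T_L·cos50° + T_R·cos24° = 0 → T_R = 0.703619·T_L.
ΣF_y = 0: T_L·sin50° + T_R·sin24° = 850.
Substitute: T_L·(0.766044 + 0.703619·0.406737) = 850 → T_L = 807.807 ≈ 807.8 N.
Then T_R = 0.703619 × 807.807 = 568.4 N.

T_L = 807.8 N, T_R = 568.4 N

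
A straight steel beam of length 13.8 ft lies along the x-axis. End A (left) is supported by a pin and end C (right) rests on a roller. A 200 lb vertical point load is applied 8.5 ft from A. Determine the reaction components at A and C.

Taking moments about A: C_y·13.8 − 200·8.5 = 0 → C_y = 1700/13.8 = 123.188 ≈ 123.2 lb.
ΣF_y = 0: A_y + 123.188 − 200 = 0 → A_y = 76.81 lb.
ΣF_x = 0: no horizontal applied forces, so A_x = 0.

A_x = 0, A_y = 76.81 lb, C_y = 123.2 lb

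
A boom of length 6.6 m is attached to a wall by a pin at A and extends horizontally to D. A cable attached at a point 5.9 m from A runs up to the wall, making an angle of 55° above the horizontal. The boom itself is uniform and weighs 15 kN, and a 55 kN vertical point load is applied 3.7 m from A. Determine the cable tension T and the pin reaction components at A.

T = 52.35 kN, A_x = 30.03 kN, A_y = 27.12 kN

ΣM about A: T·sin55°·5.9 − 15·3.3 − 55·3.7 = 0 → T = 253/(5.9·0.819152) = 52.3485 ≈ 52.35 kN.
ΣF_x = 0: A_x − T·cos55° = 0 → A_x = 52.3485 × 0.573576 = 30.03 kN.
ΣF_y = 0: A_y + T·sin55° − 15 − 55 = 0 → A_y = 70 − 52.3485 × 0.819152 = 27.12 kN.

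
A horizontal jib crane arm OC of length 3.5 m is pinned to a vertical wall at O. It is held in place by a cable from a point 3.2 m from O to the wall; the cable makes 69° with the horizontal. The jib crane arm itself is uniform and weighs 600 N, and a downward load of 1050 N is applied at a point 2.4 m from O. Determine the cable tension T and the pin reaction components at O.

ΣM about O: T·sin69°·3.2 − 600·1.75 − 1050·2.4 = 0 → T = 3570/(3.2·0.93358) = 1195 N.
ΣF_x = 0: O_x − T·cos69° = 0 → O_x = 1195 × 0.358368 = 428.2 N.
ΣF_y = 0: O_y + T·sin69° − 600 − 1050 = 0 → O_y = 1650 − 1195 × 0.93358 = 534.4 N.

T = 1195 N, O_x = 428.2 N, O_y = 534.4 N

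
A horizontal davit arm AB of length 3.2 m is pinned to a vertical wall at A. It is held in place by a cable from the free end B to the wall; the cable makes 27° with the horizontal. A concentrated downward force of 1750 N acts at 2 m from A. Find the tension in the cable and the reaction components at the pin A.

T = 2409 N, A_x = 2147 N, A_y = 656.3 N

ΣM about A: T·sin27°·3.2 − 1750·2 = 0 → T = 3500/(3.2·0.45399) = 2409.19 ≈ 2409 N.
ΣF_x = 0: A_x − T·cos27° = 0 → A_x = 2409.19 × 0.891007 = 2147 N.
ΣF_y = 0: A_y + T·sin27° − 1750 = 0 → A_y = 1750 − 2409.19 × 0.45399 = 656.3 N.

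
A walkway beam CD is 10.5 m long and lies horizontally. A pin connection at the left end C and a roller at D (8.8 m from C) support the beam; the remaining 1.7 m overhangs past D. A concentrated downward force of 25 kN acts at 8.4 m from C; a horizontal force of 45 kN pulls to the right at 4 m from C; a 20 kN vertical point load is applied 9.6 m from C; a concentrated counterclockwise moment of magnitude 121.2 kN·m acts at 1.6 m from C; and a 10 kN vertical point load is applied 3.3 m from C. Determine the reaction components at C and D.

ΣM about C: D_y·8.8 − 25·8.4 − 20·9.6 + 121.2 − 10·3.3 = 0 → D_y = 313.8/8.8 = 35.6591 ≈ 35.66 kN.
ΣF_y = 0: C_y + 35.6591 − 25 − 20 − 10 = 0 → C_y = 19.34 kN.
ΣF_x = 0: C_x + 45 = 0 → C_x = -45.00 kN.

C_x = -45.00 kN, C_y = 19.34 kN, D_y = 35.66 kN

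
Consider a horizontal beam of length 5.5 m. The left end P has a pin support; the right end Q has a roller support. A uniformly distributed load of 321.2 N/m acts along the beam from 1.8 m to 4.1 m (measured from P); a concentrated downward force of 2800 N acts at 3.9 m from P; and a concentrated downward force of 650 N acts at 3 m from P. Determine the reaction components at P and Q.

P_x = 0, P_y = 1453 N, Q_y = 2736 N

Resultant of the distributed load: 321.2 × 2.3 = 738.76 N at 2.95 m from P.
Moments about P: Q_y·5.5 − (321.2·2.3)·2.95 − 2800·3.9 − 650·3 = 0 → Q_y = 15049.342/5.5 = 2736.24 ≈ 2736 N.
ΣF_y = 0: P_y + 2736.24 − 321.2·2.3 − 2800 − 650 = 0 → P_y = 1453 N.
ΣF_x = 0: no horizontal applied forces, so P_x = 0.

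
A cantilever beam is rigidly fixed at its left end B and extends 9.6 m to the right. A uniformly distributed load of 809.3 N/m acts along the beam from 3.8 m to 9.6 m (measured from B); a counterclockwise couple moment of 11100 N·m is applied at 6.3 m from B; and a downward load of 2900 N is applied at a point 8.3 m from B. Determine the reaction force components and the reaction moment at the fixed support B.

Resultant of the distributed load: 809.3 × 5.8 = 4693.94 N at 6.7 m from B.
ΣF_x = 0: B_x = 0.
ΣF_y = 0: B_y − 809.3·5.8 − 2900 = 0 → B_y = 7594 N.
ΣM about B: M_B − (809.3·5.8)·6.7 + 11100 − 2900·8.3 = 0 → M_B = 44420 N·m.

B_x = 0, B_y = 7594 N, M_B = 44420 N·m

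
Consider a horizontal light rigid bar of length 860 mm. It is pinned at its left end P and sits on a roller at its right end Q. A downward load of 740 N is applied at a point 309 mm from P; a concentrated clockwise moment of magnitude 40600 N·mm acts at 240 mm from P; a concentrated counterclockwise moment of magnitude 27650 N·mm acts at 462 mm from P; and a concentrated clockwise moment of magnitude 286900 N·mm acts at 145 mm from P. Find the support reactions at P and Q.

ΣM about P: Q_y·860 − 740·309 − 40600 + 27650 − 286900 = 0 → Q_y = 528510/860 = 614.547 ≈ 614.5 N.
ΣF_y = 0: P_y + 614.547 − 740 = 0 → P_y = 125.5 N.
ΣF_x = 0: no horizontal applied forces, so P_x = 0.

P_x = 0, P_y = 125.5 N, Q_y = 614.5 N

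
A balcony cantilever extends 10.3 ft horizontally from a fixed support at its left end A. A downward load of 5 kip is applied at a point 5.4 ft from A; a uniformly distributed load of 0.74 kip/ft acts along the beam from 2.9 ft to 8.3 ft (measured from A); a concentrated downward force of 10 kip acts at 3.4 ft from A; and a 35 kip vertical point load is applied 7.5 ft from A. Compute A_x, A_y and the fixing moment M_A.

A_x = 0, A_y = 54.00 kip, M_A = 345.9 kip·ft

Resultant of the distributed load: 0.74 × 5.4 = 3.996 kip at 5.6 ft from A.
ΣF_x = 0: A_x = 0.
ΣF_y = 0: A_y − 5 − 0.74·5.4 − 10 − 35 = 0 → A_y = 54.00 kip.
ΣM about A: M_A − 5·5.4 − (0.74·5.4)·5.6 − 10·3.4 − 35·7.5 = 0 → M_A = 345.9 kip·ft.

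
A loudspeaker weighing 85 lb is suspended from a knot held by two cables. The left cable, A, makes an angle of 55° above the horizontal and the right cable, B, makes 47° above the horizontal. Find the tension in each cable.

ΣF_x = 0: −T_A·cos55° + T_B·cos47° = 0 → T_B = 0.841023·T_A.
ΣF_y = 0: T_A·sin55° + T_B·sin47° = 85.
Substitute: T_A·(0.819152 + 0.841023·0.731354) = 85 → T_A = 59.2649 ≈ 59.26 lb.
Then T_B = 0.841023 × 59.2649 = 49.84 lb.

T_A = 59.26 lb, T_B = 49.84 lb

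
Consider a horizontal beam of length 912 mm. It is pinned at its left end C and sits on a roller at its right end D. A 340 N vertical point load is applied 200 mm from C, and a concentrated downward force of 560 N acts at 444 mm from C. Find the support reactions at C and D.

C_x = 0, C_y = 552.8 N, D_y = 347.2 N

Moments about C: D_y·912 − 340·200 − 560·444 = 0 → D_y = 316640/912 = 347.193 ≈ 347.2 N.
ΣF_y = 0: C_y + 347.193 − 340 − 560 = 0 → C_y = 552.8 N.
ΣF_x = 0: no horizontal applied forces, so C_x = 0.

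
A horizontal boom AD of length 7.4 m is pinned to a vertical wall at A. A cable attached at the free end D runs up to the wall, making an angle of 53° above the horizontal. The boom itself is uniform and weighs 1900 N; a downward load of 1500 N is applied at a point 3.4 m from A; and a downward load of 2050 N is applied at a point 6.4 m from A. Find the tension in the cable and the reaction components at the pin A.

ΣM about A: T·sin53°·7.4 − 1900·3.7 − 1500·3.4 − 2050·6.4 = 0 → T = 25250/(7.4·0.798636) = 4272.49 ≈ 4272 N.
ΣF_x = 0: A_x − T·cos53° = 0 → A_x = 4272.49 × 0.601815 = 2571 N.
ΣF_y = 0: A_y + T·sin53° − 1900 − 1500 − 2050 = 0 → A_y = 5450 − 4272.49 × 0.798636 = 2038 N.

T = 4272 N, A_x = 2571 N, A_y = 2038 N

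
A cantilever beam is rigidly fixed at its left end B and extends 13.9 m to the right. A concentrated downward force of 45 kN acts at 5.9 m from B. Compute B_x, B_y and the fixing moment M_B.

ΣF_x = 0: B_x = 0.
ΣF_y = 0: B_y − 45 = 0 → B_y = 45.00 kN.
ΣM about B: M_B − 45·5.9 = 0 → M_B = 265.5 kN·m.

B_x = 0, B_y = 45.00 kN, M_B = 265.5 kN·m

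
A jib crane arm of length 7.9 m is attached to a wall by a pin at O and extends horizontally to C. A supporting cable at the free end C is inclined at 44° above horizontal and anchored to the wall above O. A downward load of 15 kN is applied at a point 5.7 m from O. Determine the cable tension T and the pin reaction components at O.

T = 15.58 kN, O_x = 11.21 kN, O_y = 4.177 kN

ΣM about O: T·sin44°·7.9 − 15·5.7 = 0 → T = 85.5/(7.9·0.694658) = 15.58 kN.
ΣF_x = 0: O_x − T·cos44° = 0 → O_x = 15.58 × 0.71934 = 11.21 kN.
ΣF_y = 0: O_y + T·sin44° − 15 = 0 → O_y = 15 − 15.58 × 0.694658 = 4.177 kN.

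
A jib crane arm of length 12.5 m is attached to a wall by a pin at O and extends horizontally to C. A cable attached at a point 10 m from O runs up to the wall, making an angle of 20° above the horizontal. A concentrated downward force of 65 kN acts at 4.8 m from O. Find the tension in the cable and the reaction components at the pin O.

ΣM about O: T·sin20°·10 − 65·4.8 = 0 → T = 312/(10·0.34202) = 91.2227 ≈ 91.22 kN.
ΣF_x = 0: O_x − T·cos20° = 0 → O_x = 91.2227 × 0.939693 = 85.72 kN.
ΣF_y = 0: O_y + T·sin20° − 65 = 0 → O_y = 65 − 91.2227 × 0.34202 = 33.80 kN.

T = 91.22 kN, O_x = 85.72 kN, O_y = 33.80 kN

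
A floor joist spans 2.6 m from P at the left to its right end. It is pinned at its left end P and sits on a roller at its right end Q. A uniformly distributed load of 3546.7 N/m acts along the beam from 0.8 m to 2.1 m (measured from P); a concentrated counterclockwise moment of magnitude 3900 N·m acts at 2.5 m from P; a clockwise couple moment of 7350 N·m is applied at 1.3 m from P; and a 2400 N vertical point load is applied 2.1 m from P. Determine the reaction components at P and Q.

P_x = 0, P_y = 1174 N, Q_y = 5837 N

Resultant of the distributed load: 3546.7 × 1.3 = 4610.71 N at 1.45 m from P.
Taking moments about P: Q_y·2.6 − (3546.7·1.3)·1.45 + 3900 − 7350 − 2400·2.1 = 0 → Q_y = 15175.5295/2.6 = 5836.74 ≈ 5837 N.
ΣF_y = 0: P_y + 5836.74 − 3546.7·1.3 − 2400 = 0 → P_y = 1174 N.
ΣF_x = 0: no horizontal applied forces, so P_x = 0.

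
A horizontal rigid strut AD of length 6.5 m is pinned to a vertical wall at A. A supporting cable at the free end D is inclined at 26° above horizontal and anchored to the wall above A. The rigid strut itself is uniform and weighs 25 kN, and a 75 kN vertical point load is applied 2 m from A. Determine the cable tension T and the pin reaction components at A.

ΣM about A: T·sin26°·6.5 − 25·3.25 − 75·2 = 0 → T = 231.25/(6.5·0.438371) = 81.1571 ≈ 81.16 kN.
ΣF_x = 0: A_x − T·cos26° = 0 → A_x = 81.1571 × 0.898794 = 72.94 kN.
ΣF_y = 0: A_y + T·sin26° − 25 − 75 = 0 → A_y = 100 − 81.1571 × 0.438371 = 64.42 kN.

T = 81.16 kN, A_x = 72.94 kN, A_y = 64.42 kN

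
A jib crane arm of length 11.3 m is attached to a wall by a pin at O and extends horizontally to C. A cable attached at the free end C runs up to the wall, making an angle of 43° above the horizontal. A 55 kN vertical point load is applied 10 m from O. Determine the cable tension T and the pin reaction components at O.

T = 71.37 kN, O_x = 52.19 kN, O_y = 6.327 kN

ΣM about O: T·sin43°·11.3 − 55·10 = 0 → T = 550/(11.3·0.681998) = 71.3676 ≈ 71.37 kN.
ΣF_x = 0: O_x − T·cos43° = 0 → O_x = 71.3676 × 0.731354 = 52.19 kN.
ΣF_y = 0: O_y + T·sin43° − 55 = 0 → O_y = 55 − 71.3676 × 0.681998 = 6.327 kN.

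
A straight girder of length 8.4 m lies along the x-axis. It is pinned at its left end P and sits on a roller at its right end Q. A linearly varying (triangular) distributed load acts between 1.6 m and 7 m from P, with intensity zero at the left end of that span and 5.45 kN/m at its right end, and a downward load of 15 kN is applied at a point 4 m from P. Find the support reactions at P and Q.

Resultant of the triangular load: ½ × 5.45 × 5.4 = 14.715 kN, acting at 5.2 m from P (one-third of the span from the peak).
ΣM about P: Q_y·8.4 − (½·5.45·5.4)·5.2 − 15·4 = 0 → Q_y = 136.518/8.4 = 16.2521 ≈ 16.25 kN.
ΣF_y = 0: P_y + 16.2521 − ½·5.45·5.4 − 15 = 0 → P_y = 13.46 kN.
ΣF_x = 0: no horizontal applied forces, so P_x = 0.

P_x = 0, P_y = 13.46 kN, Q_y = 16.25 kN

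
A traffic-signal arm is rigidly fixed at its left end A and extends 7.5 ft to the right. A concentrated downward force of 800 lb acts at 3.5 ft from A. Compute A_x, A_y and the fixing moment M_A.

ΣF_x = 0: A_x = 0.
ΣF_y = 0: A_y − 800 = 0 → A_y = 800.0 lb.
ΣM about A: M_A − 800·3.5 = 0 → M_A = 2800 lb·ft.

A_x = 0, A_y = 800.0 lb, M_A = 2800 lb·ft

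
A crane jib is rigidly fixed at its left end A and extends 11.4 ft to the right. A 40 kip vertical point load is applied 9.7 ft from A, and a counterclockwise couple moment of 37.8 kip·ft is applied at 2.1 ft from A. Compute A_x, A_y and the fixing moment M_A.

A_x = 0, A_y = 40.00 kip, M_A = 350.2 kip·ft

ΣF_x = 0: A_x = 0.
ΣF_y = 0: A_y − 40 = 0 → A_y = 40.00 kip.
ΣM about A: M_A − 40·9.7 + 37.8 = 0 → M_A = 350.2 kip·ft.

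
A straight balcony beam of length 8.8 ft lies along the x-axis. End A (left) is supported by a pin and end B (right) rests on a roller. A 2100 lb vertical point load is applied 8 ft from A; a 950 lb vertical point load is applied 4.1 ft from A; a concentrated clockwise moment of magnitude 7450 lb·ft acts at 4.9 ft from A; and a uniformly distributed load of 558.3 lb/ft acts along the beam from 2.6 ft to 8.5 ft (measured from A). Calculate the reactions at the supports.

A_x = 0, A_y = 1068 lb, B_y = 5276 lb

Resultant of the distributed load: 558.3 × 5.9 = 3293.97 lb at 5.55 ft from A.
ΣM about A: B_y·8.8 − 2100·8 − 950·4.1 − 7450 − (558.3·5.9)·5.55 = 0 → B_y = 46426.5335/8.8 = 5275.74 ≈ 5276 lb.
ΣF_y = 0: A_y + 5275.74 − 2100 − 950 − 558.3·5.9 = 0 → A_y = 1068 lb.
ΣF_x = 0: no horizontal applied forces, so A_x = 0.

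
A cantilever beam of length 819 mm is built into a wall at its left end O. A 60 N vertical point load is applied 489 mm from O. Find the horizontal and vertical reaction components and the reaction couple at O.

ΣF_x = 0: O_x = 0.
ΣF_y = 0: O_y − 60 = 0 → O_y = 60.00 N.
ΣM about O: M_O − 60·489 = 0 → M_O = 29340 N·mm.

O_x = 0, O_y = 60.00 N, M_O = 29340 N·mm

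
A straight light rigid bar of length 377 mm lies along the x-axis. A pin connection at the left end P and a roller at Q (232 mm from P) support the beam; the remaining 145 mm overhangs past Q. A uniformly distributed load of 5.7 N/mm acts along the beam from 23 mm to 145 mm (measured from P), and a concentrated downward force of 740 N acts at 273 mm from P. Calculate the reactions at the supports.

P_x = 0, P_y = 312.8 N, Q_y = 1123 N

Resultant of the distributed load: 5.7 × 122 = 695.4 N at 84 mm from P.
ΣM about P: Q_y·232 − (5.7·122)·84 − 740·273 = 0 → Q_y = 260433.6/232 = 1122.56 ≈ 1123 N.
ΣF_y = 0: P_y + 1122.56 − 5.7·122 − 740 = 0 → P_y = 312.8 N.
ΣF_x = 0: no horizontal applied forces, so P_x = 0.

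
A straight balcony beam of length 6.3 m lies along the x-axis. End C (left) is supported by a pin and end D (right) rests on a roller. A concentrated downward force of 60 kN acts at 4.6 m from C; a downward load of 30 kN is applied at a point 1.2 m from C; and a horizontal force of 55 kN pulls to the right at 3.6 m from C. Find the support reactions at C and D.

C_x = -55.00 kN, C_y = 40.48 kN, D_y = 49.52 kN

Taking moments about C: D_y·6.3 − 60·4.6 − 30·1.2 = 0 → D_y = 312/6.3 = 49.5238 ≈ 49.52 kN.
ΣF_y = 0: C_y + 49.5238 − 60 − 30 = 0 → C_y = 40.48 kN.
ΣF_x = 0: C_x + 55 = 0 → C_x = -55.00 kN.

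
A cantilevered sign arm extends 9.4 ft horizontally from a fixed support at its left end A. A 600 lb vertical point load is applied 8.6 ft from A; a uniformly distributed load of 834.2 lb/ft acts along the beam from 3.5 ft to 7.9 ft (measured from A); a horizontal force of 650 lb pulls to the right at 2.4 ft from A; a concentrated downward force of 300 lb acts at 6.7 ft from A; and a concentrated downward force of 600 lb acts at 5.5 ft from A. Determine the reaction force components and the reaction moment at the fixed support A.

Resultant of the distributed load: 834.2 × 4.4 = 3670.48 lb at 5.7 ft from A.
ΣF_x = 0: A_x + 650 = 0 → A_x = -650.0 lb.
ΣF_y = 0: A_y − 600 − 834.2·4.4 − 300 − 600 = 0 → A_y = 5170 lb.
ΣM about A: M_A − 600·8.6 − (834.2·4.4)·5.7 − 300·6.7 − 600·5.5 = 0 → M_A = 31390 lb·ft.

A_x = -650.0 lb, A_y = 5170 lb, M_A = 31390 lb·ft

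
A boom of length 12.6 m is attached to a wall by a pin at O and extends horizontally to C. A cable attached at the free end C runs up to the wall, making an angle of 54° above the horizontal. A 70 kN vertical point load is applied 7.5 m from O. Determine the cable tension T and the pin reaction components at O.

T = 51.50 kN, O_x = 30.27 kN, O_y = 28.33 kN

ΣM about O: T·sin54°·12.6 − 70·7.5 = 0 → T = 525/(12.6·0.809017) = 51.5028 ≈ 51.50 kN.
ΣF_x = 0: O_x − T·cos54° = 0 → O_x = 51.5028 × 0.587785 = 30.27 kN.
ΣF_y = 0: O_y + T·sin54° − 70 = 0 → O_y = 70 − 51.5028 × 0.809017 = 28.33 kN.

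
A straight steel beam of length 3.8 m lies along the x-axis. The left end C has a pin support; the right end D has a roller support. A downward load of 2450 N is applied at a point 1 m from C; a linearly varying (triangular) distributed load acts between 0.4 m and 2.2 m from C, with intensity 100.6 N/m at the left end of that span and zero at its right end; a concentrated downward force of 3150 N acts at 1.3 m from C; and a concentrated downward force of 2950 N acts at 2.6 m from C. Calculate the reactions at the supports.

Resultant of the triangular load: ½ × 100.6 × 1.8 = 90.54 N, acting at 1 m from C (one-third of the span from the peak).
Taking moments about C: D_y·3.8 − 2450·1 − (½·100.6·1.8)·1 − 3150·1.3 − 2950·2.6 = 0 → D_y = 14305.54/3.8 = 3764.62 ≈ 3765 N.
ΣF_y = 0: C_y + 3764.62 − 2450 − ½·100.6·1.8 − 3150 − 2950 = 0 → C_y = 4876 N.
ΣF_x = 0: no horizontal applied forces, so C_x = 0.

C_x = 0, C_y = 4876 N, D_y = 3765 N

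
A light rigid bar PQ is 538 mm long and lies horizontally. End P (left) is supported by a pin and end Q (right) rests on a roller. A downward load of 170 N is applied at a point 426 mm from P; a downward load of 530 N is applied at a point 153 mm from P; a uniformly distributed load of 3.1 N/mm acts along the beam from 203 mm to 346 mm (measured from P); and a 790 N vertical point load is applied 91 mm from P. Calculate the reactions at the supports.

Resultant of the distributed load: 3.1 × 143 = 443.3 N at 274.5 mm from P.
ΣM about P: Q_y·538 − 170·426 − 530·153 − (3.1·143)·274.5 − 790·91 = 0 → Q_y = 347085.85/538 = 645.141 ≈ 645.1 N.
ΣF_y = 0: P_y + 645.141 − 170 − 530 − 3.1·143 − 790 = 0 → P_y = 1288 N.
ΣF_x = 0: no horizontal applied forces, so P_x = 0.

P_x = 0, P_y = 1288 N, Q_y = 645.1 N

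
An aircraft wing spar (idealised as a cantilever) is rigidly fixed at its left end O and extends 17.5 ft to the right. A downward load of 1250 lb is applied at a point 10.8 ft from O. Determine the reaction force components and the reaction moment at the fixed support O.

ΣF_x = 0: O_x = 0.
ΣF_y = 0: O_y − 1250 = 0 → O_y = 1250 lb.
ΣM about O: M_O − 1250·10.8 = 0 → M_O = 13500 lb·ft.

O_x = 0, O_y = 1250 lb, M_O = 13500 lb·ft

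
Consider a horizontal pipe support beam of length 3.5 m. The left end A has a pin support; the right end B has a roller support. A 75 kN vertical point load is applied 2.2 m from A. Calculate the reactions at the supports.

Moments about A: B_y·3.5 − 75·2.2 = 0 → B_y = 165/3.5 = 47.1429 ≈ 47.14 kN.
ΣF_y = 0: A_y + 47.1429 − 75 = 0 → A_y = 27.86 kN.
ΣF_x = 0: no horizontal applied forces, so A_x = 0.

A_x = 0, A_y = 27.86 kN, B_y = 47.14 kN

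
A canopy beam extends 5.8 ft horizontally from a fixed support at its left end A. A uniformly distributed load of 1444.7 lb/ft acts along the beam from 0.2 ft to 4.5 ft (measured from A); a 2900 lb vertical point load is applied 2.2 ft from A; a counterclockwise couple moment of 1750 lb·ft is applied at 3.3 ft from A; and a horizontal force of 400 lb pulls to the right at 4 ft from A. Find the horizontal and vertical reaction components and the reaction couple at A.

Resultant of the distributed load: 1444.7 × 4.3 = 6212.21 lb at 2.35 ft from A.
ΣF_x = 0: A_x + 400 = 0 → A_x = -400.0 lb.
ΣF_y = 0: A_y − 1444.7·4.3 − 2900 = 0 → A_y = 9112 lb.
ΣM about A: M_A − (1444.7·4.3)·2.35 − 2900·2.2 + 1750 = 0 → M_A = 19230 lb·ft.

A_x = -400.0 lb, A_y = 9112 lb, M_A = 19230 lb·ft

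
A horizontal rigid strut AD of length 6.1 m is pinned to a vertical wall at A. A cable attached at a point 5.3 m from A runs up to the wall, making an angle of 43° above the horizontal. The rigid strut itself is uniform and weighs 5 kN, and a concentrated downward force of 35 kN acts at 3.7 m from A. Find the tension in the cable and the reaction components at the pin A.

T = 40.05 kN, A_x = 29.29 kN, A_y = 12.69 kN

ΣM about A: T·sin43°·5.3 − 5·3.05 − 35·3.7 = 0 → T = 144.75/(5.3·0.681998) = 40.046 ≈ 40.05 kN.
ΣF_x = 0: A_x − T·cos43° = 0 → A_x = 40.046 × 0.731354 = 29.29 kN.
ΣF_y = 0: A_y + T·sin43° − 5 − 35 = 0 → A_y = 40 − 40.046 × 0.681998 = 12.69 kN.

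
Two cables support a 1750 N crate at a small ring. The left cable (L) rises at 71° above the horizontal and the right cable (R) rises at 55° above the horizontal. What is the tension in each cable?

T_L = 1241 N, T_R = 704.2 N

ΣF_x = 0: −T_L·cos71° + T_R·cos55° = 0 → T_R = 0.567611·T_L.
ΣF_y = 0: T_L·sin71° + T_R·sin55° = 1750.
Substitute: T_L·(0.945519 + 0.567611·0.819152) = 1750 → T_L = 1240.71 ≈ 1241 N.
Then T_R = 0.567611 × 1240.71 = 704.2 N.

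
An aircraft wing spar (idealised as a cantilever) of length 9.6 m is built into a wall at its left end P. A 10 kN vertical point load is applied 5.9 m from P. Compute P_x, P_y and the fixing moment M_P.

P_x = 0, P_y = 10.00 kN, M_P = 59.00 kN·m

ΣF_x = 0: P_x = 0.
ΣF_y = 0: P_y − 10 = 0 → P_y = 10.00 kN.
ΣM about P: M_P − 10·5.9 = 0 → M_P = 59.00 kN·m.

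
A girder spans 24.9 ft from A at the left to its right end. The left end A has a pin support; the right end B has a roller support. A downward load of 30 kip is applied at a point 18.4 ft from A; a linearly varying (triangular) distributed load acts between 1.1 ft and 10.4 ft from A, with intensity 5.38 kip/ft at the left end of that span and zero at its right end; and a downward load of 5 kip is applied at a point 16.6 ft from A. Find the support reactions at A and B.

Resultant of the triangular load: ½ × 5.38 × 9.3 = 25.017 kip, acting at 4.2 ft from A (one-third of the span from the peak).
Taking moments about A: B_y·24.9 − 30·18.4 − (½·5.38·9.3)·4.2 − 5·16.6 = 0 → B_y = 740.0714/24.9 = 29.7217 ≈ 29.72 kip.
ΣF_y = 0: A_y + 29.7217 − 30 − ½·5.38·9.3 − 5 = 0 → A_y = 30.30 kip.
ΣF_x = 0: no horizontal applied forces, so A_x = 0.

A_x = 0, A_y = 30.30 kip, B_y = 29.72 kip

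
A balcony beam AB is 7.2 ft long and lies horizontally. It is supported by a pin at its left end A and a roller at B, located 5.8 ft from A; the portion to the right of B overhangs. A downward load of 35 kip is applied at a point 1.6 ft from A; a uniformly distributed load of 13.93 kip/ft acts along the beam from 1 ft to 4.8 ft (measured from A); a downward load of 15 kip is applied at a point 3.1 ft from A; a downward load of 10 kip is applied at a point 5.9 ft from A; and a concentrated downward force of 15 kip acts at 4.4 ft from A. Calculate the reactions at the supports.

Resultant of the distributed load: 13.93 × 3.8 = 52.934 kip at 2.9 ft from A.
Taking moments about A: B_y·5.8 − 35·1.6 − (13.93·3.8)·2.9 − 15·3.1 − 10·5.9 − 15·4.4 = 0 → B_y = 381.0086/5.8 = 65.6911 ≈ 65.69 kip.
ΣF_y = 0: A_y + 65.6911 − 35 − 13.93·3.8 − 15 − 10 − 15 = 0 → A_y = 62.24 kip.
ΣF_x = 0: no horizontal applied forces, so A_x = 0.

A_x = 0, A_y = 62.24 kip, B_y = 65.69 kip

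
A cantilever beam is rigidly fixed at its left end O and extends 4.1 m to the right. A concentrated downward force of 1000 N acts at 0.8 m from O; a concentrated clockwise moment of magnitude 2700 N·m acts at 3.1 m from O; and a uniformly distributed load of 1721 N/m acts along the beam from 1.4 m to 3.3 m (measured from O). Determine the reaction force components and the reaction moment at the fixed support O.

O_x = 0, O_y = 4270 N, M_O = 11180 N·m

Resultant of the distributed load: 1721 × 1.9 = 3269.9 N at 2.35 m from O.
ΣF_x = 0: O_x = 0.
ΣF_y = 0: O_y − 1000 − 1721·1.9 = 0 → O_y = 4270 N.
ΣM about O: M_O − 1000·0.8 − 2700 − (1721·1.9)·2.35 = 0 → M_O = 11180 N·m.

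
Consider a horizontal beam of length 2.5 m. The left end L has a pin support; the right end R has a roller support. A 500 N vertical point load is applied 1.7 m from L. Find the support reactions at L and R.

ΣM about L: R_y·2.5 − 500·1.7 = 0 → R_y = 850/2.5 = 340.0 N.
ΣF_y = 0: L_y + 340 − 500 = 0 → L_y = 160.0 N.
ΣF_x = 0: no horizontal applied forces, so L_x = 0.

L_x = 0, L_y = 160.0 N, R_y = 340.0 N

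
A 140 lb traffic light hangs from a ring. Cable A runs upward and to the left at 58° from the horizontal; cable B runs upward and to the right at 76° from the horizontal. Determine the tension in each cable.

ΣF_x = 0: −T_A·cos58° + T_B·cos76° = 0 → T_B = 2.19046·T_A.
ΣF_y = 0: T_A·sin58° + T_B·sin76° = 140.
Substitute: T_A·(0.848048 + 2.19046·0.970296) = 140 → T_A = 47.0835 ≈ 47.08 lb.
Then T_B = 2.19046 × 47.0835 = 103.1 lb.

T_A = 47.08 lb, T_B = 103.1 lb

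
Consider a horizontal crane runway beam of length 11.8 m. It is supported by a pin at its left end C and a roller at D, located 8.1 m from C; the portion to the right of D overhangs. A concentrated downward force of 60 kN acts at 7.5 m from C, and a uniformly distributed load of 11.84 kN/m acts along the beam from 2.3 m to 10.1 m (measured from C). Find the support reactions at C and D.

Resultant of the distributed load: 11.84 × 7.8 = 92.352 kN at 6.2 m from C.
Moments about C: D_y·8.1 − 60·7.5 − (11.84·7.8)·6.2 = 0 → D_y = 1022.5824/8.1 = 126.245 ≈ 126.2 kN.
ΣF_y = 0: C_y + 126.245 − 60 − 11.84·7.8 = 0 → C_y = 26.11 kN.
ΣF_x = 0: no horizontal applied forces, so C_x = 0.

C_x = 0, C_y = 26.11 kN, D_y = 126.2 kN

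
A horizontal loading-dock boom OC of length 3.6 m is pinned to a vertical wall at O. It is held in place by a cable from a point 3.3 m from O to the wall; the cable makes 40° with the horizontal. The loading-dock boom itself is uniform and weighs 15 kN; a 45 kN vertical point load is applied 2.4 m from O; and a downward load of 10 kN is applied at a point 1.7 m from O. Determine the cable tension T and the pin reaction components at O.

T = 71.66 kN, O_x = 54.89 kN, O_y = 23.94 kN

ΣM about O: T·sin40°·3.3 − 15·1.8 − 45·2.4 − 10·1.7 = 0 → T = 152/(3.3·0.642788) = 71.6575 ≈ 71.66 kN.
ΣF_x = 0: O_x − T·cos40° = 0 → O_x = 71.6575 × 0.766044 = 54.89 kN.
ΣF_y = 0: O_y + T·sin40° − 15 − 45 − 10 = 0 → O_y = 70 − 71.6575 × 0.642788 = 23.94 kN.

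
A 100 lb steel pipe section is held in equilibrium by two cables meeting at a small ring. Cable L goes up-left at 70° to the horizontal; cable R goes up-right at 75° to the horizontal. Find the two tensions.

ΣF_x = 0: −T_L·cos70° + T_R·cos75° = 0 → T_R = 1.32146·T_L.
ΣF_y = 0: T_L·sin70° + T_R·sin75° = 100.
Substitute: T_L·(0.939693 + 1.32146·0.965926) = 100 → T_L = 45.1238 ≈ 45.12 lb.
Then T_R = 1.32146 × 45.1238 = 59.63 lb.

T_L = 45.12 lb, T_R = 59.63 lb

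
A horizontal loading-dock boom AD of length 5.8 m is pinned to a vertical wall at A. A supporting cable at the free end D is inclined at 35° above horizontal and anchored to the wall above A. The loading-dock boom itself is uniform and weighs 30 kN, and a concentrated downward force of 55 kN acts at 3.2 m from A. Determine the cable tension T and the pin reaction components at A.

T = 79.06 kN, A_x = 64.76 kN, A_y = 39.66 kN

ΣM about A: T·sin35°·5.8 − 30·2.9 − 55·3.2 = 0 → T = 263/(5.8·0.573576) = 79.0564 ≈ 79.06 kN.
ΣF_x = 0: A_x − T·cos35° = 0 → A_x = 79.0564 × 0.819152 = 64.76 kN.
ΣF_y = 0: A_y + T·sin35° − 30 − 55 = 0 → A_y = 85 − 79.0564 × 0.573576 = 39.66 kN.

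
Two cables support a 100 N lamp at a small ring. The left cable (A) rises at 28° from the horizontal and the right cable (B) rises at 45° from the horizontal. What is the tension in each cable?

T_A = 73.94 N, T_B = 92.33 N

ΣF_x = 0: −T_A·cos28° + T_B·cos45° = 0 → T_B = 1.24868·T_A.
ΣF_y = 0: T_A·sin28° + T_B·sin45° = 100.
Substitute: T_A·(0.469472 + 1.24868·0.707107) = 100 → T_A = 73.9414 ≈ 73.94 N.
Then T_B = 1.24868 × 73.9414 = 92.33 N.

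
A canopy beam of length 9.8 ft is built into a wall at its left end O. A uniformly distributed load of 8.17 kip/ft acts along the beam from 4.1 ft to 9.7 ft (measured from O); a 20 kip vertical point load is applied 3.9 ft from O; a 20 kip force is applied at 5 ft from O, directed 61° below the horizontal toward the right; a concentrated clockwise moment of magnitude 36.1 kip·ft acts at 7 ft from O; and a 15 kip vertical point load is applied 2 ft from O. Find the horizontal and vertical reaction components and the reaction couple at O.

Resultant of the distributed load: 8.17 × 5.6 = 45.752 kip at 6.9 ft from O.
ΣF_x = 0: O_x + 20·cos61° = 0 → O_x = -9.696 kip.
ΣF_y = 0: O_y − 8.17·5.6 − 20 − 20·sin61° − 15 = 0 → O_y = 98.24 kip.
ΣM about O: M_O − (8.17·5.6)·6.9 − 20·3.9 − 20·sin61°·5 − 36.1 − 15·2 = 0 → M_O = 547.3 kip·ft.

O_x = -9.696 kip, O_y = 98.24 kip, M_O = 547.3 kip·ft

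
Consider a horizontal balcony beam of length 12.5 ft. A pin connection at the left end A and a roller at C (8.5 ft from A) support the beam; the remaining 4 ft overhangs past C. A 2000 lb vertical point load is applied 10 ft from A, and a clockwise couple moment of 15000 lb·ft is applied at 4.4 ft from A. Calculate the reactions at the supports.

Taking moments about A: C_y·8.5 − 2000·10 − 15000 = 0 → C_y = 35000/8.5 = 4117.65 ≈ 4118 lb.
ΣF_y = 0: A_y + 4117.65 − 2000 = 0 → A_y = -2118 lb.
ΣF_x = 0: no horizontal applied forces, so A_x = 0.

A_x = 0, A_y = -2118 lb, C_y = 4118 lb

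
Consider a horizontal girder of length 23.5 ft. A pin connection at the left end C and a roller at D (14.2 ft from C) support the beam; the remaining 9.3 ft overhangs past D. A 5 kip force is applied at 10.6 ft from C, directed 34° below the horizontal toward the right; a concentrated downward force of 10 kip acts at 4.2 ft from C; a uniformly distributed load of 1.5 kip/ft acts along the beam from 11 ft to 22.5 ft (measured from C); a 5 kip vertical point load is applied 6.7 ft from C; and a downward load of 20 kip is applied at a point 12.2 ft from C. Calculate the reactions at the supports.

Resultant of the distributed load: 1.5 × 11.5 = 17.25 kip at 16.75 ft from C.
Moments about C: D_y·14.2 − 5·sin34°·10.6 − 10·4.2 − (1.5·11.5)·16.75 − 5·6.7 − 20·12.2 = 0 → D_y = 638.075/14.2 = 44.9349 ≈ 44.93 kip.
ΣF_y = 0: C_y + 44.9349 − 5·sin34° − 10 − 1.5·11.5 − 5 − 20 = 0 → C_y = 10.11 kip.
ΣF_x = 0: C_x + 5·cos34° = 0 → C_x = -4.145 kip.

C_x = -4.145 kip, C_y = 10.11 kip, D_y = 44.93 kip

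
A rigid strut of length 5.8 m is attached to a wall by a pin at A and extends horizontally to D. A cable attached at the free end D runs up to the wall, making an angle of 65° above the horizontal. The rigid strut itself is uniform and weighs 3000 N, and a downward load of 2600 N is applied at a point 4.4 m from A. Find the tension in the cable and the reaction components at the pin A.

ΣM about A: T·sin65°·5.8 − 3000·2.9 − 2600·4.4 = 0 → T = 20140/(5.8·0.906308) = 3831.38 ≈ 3831 N.
ΣF_x = 0: A_x − T·cos65° = 0 → A_x = 3831.38 × 0.422618 = 1619 N.
ΣF_y = 0: A_y + T·sin65° − 3000 − 2600 = 0 → A_y = 5600 − 3831.38 × 0.906308 = 2128 N.

T = 3831 N, A_x = 1619 N, A_y = 2128 N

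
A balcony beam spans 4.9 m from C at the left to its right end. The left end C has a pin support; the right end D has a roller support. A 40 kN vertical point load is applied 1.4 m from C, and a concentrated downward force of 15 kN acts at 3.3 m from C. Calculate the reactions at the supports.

C_x = 0, C_y = 33.47 kN, D_y = 21.53 kN

ΣM about C: D_y·4.9 − 40·1.4 − 15·3.3 = 0 → D_y = 105.5/4.9 = 21.5306 ≈ 21.53 kN.
ΣF_y = 0: C_y + 21.5306 − 40 − 15 = 0 → C_y = 33.47 kN.
ΣF_x = 0: no horizontal applied forces, so C_x = 0.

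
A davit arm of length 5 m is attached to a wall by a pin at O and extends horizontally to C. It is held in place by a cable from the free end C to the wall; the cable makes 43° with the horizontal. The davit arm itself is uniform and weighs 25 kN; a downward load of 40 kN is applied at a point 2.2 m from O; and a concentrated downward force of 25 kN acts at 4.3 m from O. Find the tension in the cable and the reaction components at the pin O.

T = 75.66 kN, O_x = 55.33 kN, O_y = 38.40 kN

ΣM about O: T·sin43°·5 − 25·2.5 − 40·2.2 − 25·4.3 = 0 → T = 258/(5·0.681998) = 75.66 kN.
ΣF_x = 0: O_x − T·cos43° = 0 → O_x = 75.66 × 0.731354 = 55.33 kN.
ΣF_y = 0: O_y + T·sin43° − 25 − 40 − 25 = 0 → O_y = 90 − 75.66 × 0.681998 = 38.40 kN.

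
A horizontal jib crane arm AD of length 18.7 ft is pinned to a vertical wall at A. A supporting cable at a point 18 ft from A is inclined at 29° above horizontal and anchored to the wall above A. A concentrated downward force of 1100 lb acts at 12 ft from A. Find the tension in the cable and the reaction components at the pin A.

ΣM about A: T·sin29°·18 − 1100·12 = 0 → T = 13200/(18·0.48481) = 1512.62 ≈ 1513 lb.
ΣF_x = 0: A_x − T·cos29° = 0 → A_x = 1512.62 × 0.87462 = 1323 lb.
ΣF_y = 0: A_y + T·sin29° − 1100 = 0 → A_y = 1100 − 1512.62 × 0.48481 = 366.7 lb.

T = 1513 lb, A_x = 1323 lb, A_y = 366.7 lb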